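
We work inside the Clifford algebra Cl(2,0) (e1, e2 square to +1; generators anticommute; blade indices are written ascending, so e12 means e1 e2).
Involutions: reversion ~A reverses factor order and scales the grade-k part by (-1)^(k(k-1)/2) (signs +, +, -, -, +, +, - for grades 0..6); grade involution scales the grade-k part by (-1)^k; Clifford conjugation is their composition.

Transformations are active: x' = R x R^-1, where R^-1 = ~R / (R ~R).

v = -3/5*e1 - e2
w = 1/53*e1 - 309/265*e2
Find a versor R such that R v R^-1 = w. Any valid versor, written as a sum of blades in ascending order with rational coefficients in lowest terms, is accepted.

R = v + w = -154/265*e1 - 574/265*e2 works: the equal norms (34/25) guarantee its sandwich swaps v into w.
Answer: -154/265*e1 - 574/265*e2


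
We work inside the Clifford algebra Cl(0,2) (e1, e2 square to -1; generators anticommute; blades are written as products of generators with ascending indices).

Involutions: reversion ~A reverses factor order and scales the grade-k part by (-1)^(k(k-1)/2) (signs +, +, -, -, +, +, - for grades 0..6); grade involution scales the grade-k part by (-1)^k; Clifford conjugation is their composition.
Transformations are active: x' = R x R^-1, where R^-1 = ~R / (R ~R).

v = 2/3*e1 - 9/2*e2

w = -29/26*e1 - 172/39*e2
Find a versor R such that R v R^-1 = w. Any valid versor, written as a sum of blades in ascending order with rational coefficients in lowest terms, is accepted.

Sketch: the shared square -745/36 makes R = v + w = -35/78*e1 - 695/78*e2 the natural versor; its sandwich fixes that direction, negates (v - w)/2, and sends v to w.
Answer: -35/78*e1 - 695/78*e2


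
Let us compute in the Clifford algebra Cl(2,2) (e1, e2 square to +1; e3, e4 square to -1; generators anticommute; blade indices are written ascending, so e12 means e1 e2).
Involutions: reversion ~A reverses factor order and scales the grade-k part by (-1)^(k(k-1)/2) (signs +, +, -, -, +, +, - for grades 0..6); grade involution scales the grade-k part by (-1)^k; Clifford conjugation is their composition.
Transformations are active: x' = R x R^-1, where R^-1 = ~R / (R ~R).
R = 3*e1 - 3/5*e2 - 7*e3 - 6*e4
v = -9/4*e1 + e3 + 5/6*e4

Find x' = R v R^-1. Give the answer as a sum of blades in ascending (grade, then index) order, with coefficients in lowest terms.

~R = 3*e1 - 3/5*e2 - 7*e3 - 6*e4, and R ~R = -1891/25, so R^-1 = ~R / (-1891/25).
R v = 21/4 - 27/20*e12 - 51/4*e13 - 11*e14 - 3/5*e23 - 1/2*e24 + 1/6*e34
Answer: 13869/7564*e1 + 315/3782*e2 - 107/3782*e3 - 5/11346*e4


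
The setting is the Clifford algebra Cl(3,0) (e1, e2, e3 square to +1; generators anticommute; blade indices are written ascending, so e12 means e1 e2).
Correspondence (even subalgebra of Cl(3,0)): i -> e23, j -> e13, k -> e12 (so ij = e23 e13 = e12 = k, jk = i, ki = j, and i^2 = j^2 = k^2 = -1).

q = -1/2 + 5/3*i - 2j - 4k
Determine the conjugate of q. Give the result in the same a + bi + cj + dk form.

In blades: q = -1/2 - 4*e12 - 2*e13 + 5/3*e23.
Quaternion conjugation is reversion on the even subalgebra: the scalar is fixed and every grade-2 blade flips sign, giving -1/2 + 4*e12 + 2*e13 - 5/3*e23; translating back:
Answer: -1/2 - 5/3*i + 2j + 4k


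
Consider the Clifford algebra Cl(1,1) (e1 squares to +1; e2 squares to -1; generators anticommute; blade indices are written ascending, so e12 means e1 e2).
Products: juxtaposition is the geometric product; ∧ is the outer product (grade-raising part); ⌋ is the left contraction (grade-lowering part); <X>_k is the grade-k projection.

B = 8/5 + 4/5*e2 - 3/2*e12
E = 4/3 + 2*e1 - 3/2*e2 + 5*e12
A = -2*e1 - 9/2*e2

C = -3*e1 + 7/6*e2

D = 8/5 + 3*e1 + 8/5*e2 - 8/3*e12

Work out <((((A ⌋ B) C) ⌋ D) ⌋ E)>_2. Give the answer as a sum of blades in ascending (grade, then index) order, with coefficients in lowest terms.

step 1: 18/5 + 27/4*e1 + 3*e2
step 2: -95/4 - 54/5*e1 + 21/5*e2 + 135/8*e12
step 3: -3053/25 - 1649/20*e1 - 46/5*e2 + 190/3*e12
step 4: -1243/50 - 7256/25*e1 - 22907/100*e2 - 3053/5*e12
step 5: -3053/5*e12
Answer: -3053/5*e12


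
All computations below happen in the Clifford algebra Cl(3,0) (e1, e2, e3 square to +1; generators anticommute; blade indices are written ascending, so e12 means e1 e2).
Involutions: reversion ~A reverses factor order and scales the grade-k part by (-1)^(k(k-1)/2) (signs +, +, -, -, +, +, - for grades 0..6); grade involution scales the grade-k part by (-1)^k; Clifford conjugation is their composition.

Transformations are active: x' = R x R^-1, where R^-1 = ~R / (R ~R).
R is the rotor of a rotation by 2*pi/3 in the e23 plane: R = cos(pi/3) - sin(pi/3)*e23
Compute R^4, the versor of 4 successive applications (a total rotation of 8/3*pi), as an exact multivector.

Half-angle bookkeeping: 4 applications in e23 add up to rotor phase 4*pi/3 = 4*pi/3, so R^4 = cos(4*pi/3) - sin(4*pi/3)*e23.
cos(4*pi/3) = -1/2 and sin(4*pi/3) = -sqrt(3)/2, so R^4 = -1/2 + sqrt(3)/2*e23. The net rotation is 2/3*pi (after discarding 1 full turn, each of which contributes a factor -1 to the rotor); the rotor keeps the half-angle phase exactly.
Answer: -1/2 + sqrt(3)/2*e23


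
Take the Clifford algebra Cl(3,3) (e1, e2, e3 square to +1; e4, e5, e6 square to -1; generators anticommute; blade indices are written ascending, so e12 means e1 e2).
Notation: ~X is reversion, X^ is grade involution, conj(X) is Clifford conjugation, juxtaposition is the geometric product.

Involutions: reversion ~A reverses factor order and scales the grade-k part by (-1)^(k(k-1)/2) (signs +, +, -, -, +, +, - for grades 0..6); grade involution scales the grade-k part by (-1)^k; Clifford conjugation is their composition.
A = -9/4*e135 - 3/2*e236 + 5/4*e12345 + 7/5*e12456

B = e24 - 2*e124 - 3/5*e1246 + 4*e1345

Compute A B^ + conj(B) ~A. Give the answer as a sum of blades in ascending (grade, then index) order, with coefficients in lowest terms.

first term: -5*e2 + 9*e4 + 21/25*e5 - 5/2*e35 + 14/5*e56 - 9/10*e134 - 5/4*e135 + 7/5*e156 + 28/5*e236 + 3/2*e346 + 3/4*e356 - 3*e1346 + 9/2*e2345 + 9/4*e12345 - 6*e12456 - 27/20*e23456
second term: -5*e2 + 9*e4 + 21/25*e5 + 5/2*e35 - 14/5*e56 + 9/10*e134 + 5/4*e135 - 7/5*e156 - 28/5*e236 - 3/2*e346 - 3/4*e356 - 3*e1346 + 9/2*e2345 + 9/4*e12345 - 6*e12456 - 27/20*e23456
Answer: -10*e2 + 18*e4 + 42/25*e5 - 6*e1346 + 9*e2345 + 9/2*e12345 - 12*e12456 - 27/10*e23456


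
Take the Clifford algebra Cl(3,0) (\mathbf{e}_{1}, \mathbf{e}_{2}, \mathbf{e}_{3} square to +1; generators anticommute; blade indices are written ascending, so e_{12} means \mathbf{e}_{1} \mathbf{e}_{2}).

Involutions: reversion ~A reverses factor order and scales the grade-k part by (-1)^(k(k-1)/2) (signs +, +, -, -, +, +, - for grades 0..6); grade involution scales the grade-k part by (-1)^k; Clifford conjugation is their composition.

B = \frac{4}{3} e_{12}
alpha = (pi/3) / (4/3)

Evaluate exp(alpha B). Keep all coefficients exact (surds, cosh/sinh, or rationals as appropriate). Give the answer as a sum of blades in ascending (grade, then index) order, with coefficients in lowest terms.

B^2 = (\frac{4}{3})^2*(e_{12})^2 = \frac{16}{9}*(-1) = -\frac{16}{9} (a basis 2-blade squares to minus the product of its generators' squares).
B^2 = -\frac{16}{9} — since the square is negative, the closed form is circular: l = \frac{4}{3}, alpha*l = \frac{\pi}{3}, so exp(alpha B) = cos(\frac{\pi}{3}) + (sin(\frac{\pi}{3})/(\frac{4}{3}))*B = \frac{1}{2} + (\frac{3 \sqrt{3}}{8})*B.
Answer: \frac{1}{2} + \frac{\sqrt{3}}{2} e_{12}


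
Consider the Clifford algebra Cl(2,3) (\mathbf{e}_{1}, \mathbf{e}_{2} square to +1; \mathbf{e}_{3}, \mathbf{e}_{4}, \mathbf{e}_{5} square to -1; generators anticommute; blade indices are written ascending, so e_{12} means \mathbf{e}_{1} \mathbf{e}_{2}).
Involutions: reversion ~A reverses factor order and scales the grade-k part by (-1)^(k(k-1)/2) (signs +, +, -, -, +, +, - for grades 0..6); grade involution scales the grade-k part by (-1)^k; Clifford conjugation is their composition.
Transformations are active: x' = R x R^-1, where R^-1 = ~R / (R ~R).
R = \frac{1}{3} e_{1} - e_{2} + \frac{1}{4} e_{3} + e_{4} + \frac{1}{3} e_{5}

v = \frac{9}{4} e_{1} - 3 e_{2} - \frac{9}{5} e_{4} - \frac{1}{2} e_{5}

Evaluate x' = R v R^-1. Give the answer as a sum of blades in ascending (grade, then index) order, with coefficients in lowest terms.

~R = \frac{1}{3} e_{1} - e_{2} + \frac{1}{4} e_{3} + e_{4} + \frac{1}{3} e_{5}, and R ~R = -\frac{1}{16}, so R^-1 = ~R / (-\frac{1}{16}).
R v = \frac{343}{60} + \frac{5}{4} e_{12} - \frac{9}{16} e_{13} - \frac{57}{20} e_{14} - \frac{11}{12} e_{15} + \frac{3}{4} e_{23} + \frac{24}{5} e_{24} + \frac{3}{2} e_{25} - \frac{9}{20} e_{34} - \frac{1}{8} e_{35} + \frac{1}{10} e_{45}
Answer: -\frac{11381}{180} e_{1} + \frac{2789}{15} e_{2} - \frac{686}{15} e_{3} - \frac{2717}{15} e_{4} - \frac{5443}{90} e_{5}


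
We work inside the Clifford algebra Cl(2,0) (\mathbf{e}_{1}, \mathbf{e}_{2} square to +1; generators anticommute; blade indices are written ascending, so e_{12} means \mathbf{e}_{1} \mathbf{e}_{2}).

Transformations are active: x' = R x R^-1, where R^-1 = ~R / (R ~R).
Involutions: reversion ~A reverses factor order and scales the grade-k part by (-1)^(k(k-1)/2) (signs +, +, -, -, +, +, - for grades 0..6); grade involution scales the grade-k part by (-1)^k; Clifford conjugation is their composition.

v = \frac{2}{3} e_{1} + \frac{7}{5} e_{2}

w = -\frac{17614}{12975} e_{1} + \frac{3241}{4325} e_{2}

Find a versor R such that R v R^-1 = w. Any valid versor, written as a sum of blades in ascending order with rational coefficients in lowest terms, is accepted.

Here q(v) = q(w) = \frac{541}{225}; the classical choice R = v + w = -\frac{2988}{4325} e_{1} + \frac{9296}{4325} e_{2} then realises v -> w under the sandwich.
Answer: -\frac{2988}{4325} e_{1} + \frac{9296}{4325} e_{2}


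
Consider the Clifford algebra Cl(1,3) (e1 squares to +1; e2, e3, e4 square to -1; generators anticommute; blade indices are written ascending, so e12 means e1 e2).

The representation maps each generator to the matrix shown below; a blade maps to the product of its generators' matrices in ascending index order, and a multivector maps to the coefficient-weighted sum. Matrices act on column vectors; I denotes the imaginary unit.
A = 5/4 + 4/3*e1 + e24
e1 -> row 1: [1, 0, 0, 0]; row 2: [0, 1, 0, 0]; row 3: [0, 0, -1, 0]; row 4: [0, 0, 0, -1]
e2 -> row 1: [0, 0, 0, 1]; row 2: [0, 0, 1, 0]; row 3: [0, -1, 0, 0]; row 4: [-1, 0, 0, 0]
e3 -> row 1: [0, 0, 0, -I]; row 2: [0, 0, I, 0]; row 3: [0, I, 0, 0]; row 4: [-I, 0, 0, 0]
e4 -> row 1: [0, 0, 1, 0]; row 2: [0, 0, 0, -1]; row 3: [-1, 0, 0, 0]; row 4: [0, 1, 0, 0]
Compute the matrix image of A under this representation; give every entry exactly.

Bivector images (products of the table entries): rho(e24) = rho(e2)rho(e4) = row 1: [0, 1, 0, 0]; row 2: [-1, 0, 0, 0]; row 3: [0, 0, 0, 1]; row 4: [0, 0, -1, 0].
M = (5/4)*1 + (4/3)*rho(e1) + (1)*rho(e24), summed entrywise (1 is the identity matrix):
Answer: row 1: [31/12, 1, 0, 0]; row 2: [-1, 31/12, 0, 0]; row 3: [0, 0, -1/12, 1]; row 4: [0, 0, -1, -1/12]


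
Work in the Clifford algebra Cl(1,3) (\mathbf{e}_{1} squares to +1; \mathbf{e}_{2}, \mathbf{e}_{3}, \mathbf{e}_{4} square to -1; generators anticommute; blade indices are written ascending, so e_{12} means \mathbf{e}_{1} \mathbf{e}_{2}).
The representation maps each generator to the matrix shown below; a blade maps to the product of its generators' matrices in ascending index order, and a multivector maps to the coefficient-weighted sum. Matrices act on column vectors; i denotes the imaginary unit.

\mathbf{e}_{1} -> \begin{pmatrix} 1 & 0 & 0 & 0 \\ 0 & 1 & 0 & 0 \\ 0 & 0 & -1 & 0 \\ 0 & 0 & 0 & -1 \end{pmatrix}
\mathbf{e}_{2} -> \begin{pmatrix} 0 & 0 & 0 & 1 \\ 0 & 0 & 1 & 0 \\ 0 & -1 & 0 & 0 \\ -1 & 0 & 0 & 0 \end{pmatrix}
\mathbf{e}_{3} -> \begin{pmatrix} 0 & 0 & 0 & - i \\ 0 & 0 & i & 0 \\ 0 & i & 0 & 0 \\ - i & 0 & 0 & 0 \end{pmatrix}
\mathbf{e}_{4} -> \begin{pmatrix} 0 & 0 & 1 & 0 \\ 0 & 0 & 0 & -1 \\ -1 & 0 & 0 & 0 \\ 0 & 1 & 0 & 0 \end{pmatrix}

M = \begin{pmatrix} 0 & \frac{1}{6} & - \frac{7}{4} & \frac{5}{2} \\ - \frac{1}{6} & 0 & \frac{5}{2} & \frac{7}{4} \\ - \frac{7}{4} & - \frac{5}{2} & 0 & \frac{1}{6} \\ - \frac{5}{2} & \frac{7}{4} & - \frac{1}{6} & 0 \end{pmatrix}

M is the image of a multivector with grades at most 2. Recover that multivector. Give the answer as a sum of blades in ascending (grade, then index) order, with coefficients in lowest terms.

Method: the blade images are trace-orthogonal — tr(rho(e_A) rho(e_B)^-1) = 4 if A = B and 0 otherwise — and rho(e_A)^-1 = (e_A)^2 * rho(e_A) with (e_A)^2 = +1 or -1, so the coefficient of e_A in the preimage is (e_A)^2 * tr(M rho(e_A))/4.
Nonzero projections over blades of grade <= 2: e_{2}: (e_{2})^2 = -1, tr(M rho(e_{2})) = -10, coefficient \frac{5}{2}; e_{14}: (e_{14})^2 = +1, tr(M rho(e_{14})) = -7, coefficient -\frac{7}{4}; e_{24}: (e_{24})^2 = -1, tr(M rho(e_{24})) = - \frac{2}{3}, coefficient \frac{1}{6}. Every other blade of grade <= 2 projects to 0.
Answer: \frac{5}{2} e_{2} - \frac{7}{4} e_{14} + \frac{1}{6} e_{24}


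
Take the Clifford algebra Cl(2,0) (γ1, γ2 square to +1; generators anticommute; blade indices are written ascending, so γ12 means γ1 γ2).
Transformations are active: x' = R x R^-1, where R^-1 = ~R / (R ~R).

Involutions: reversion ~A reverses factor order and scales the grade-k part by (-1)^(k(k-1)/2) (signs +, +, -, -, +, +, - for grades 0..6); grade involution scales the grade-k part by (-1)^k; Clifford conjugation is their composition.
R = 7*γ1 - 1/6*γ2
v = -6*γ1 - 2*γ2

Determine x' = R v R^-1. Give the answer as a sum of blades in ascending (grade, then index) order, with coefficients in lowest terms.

~R = 7*γ1 - 1/6*γ2, and R ~R = 1765/36, so R^-1 = ~R / (1765/36).
R v = -125/3 - 15*γ12
Answer: -2082/353*γ1 + 806/353*γ2


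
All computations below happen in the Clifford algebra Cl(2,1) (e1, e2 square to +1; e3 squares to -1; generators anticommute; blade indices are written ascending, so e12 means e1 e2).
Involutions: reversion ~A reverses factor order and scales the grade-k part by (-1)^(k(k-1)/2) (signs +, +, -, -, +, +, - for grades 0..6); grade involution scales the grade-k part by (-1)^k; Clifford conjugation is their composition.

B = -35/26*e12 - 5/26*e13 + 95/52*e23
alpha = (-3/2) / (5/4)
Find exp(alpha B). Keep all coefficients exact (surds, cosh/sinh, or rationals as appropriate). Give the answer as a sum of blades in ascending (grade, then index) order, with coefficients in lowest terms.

B^2 term by term: the squares give (-35/26)^2*(e12)^2 + (-5/26)^2*(e13)^2 + (95/52)^2*(e23)^2 = 1225/676*(-1) + 25/676*(+1) + 9025/2704*(+1) = 25/16 (each basis 2-blade squares to minus the product of its generators' squares); cross terms between blades sharing an index anticommute and cancel. So B^2 = 25/16.
B^2 = 25/16 — since the square is positive, the closed form is hyperbolic: l = 5/4, alpha*l = -3/2, so exp(alpha B) = cosh(-3/2) + (sinh(-3/2)/(5/4))*B = cosh(3/2) + (-4*sinh(3/2)/5)*B.
Answer: cosh(3/2) + 14*sinh(3/2)/13*e12 + 2*sinh(3/2)/13*e13 - 19*sinh(3/2)/13*e23


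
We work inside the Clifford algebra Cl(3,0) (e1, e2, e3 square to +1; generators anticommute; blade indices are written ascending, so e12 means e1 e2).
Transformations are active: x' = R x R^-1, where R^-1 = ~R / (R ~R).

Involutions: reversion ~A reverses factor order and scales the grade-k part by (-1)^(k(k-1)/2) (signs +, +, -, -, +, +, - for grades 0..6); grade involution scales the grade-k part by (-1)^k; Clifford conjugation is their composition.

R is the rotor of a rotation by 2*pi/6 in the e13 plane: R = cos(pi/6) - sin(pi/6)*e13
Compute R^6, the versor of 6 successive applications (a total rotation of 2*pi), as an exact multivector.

Rotor phase runs at HALF the rotation angle; powers of one rotor simply add phase, so after 6 steps in e13 the phase is 6*pi/6 = pi and R^6 = cos(pi) - sin(pi)*e13.
cos(pi) = -1 and sin(pi) = 0, so R^6 = -1. The total rotation 2*pi is 1 full turn, so every vector returns to itself, yet the rotor is -1, on the OTHER sheet of the double cover (an odd number of 2*pi turns).
Answer: -1


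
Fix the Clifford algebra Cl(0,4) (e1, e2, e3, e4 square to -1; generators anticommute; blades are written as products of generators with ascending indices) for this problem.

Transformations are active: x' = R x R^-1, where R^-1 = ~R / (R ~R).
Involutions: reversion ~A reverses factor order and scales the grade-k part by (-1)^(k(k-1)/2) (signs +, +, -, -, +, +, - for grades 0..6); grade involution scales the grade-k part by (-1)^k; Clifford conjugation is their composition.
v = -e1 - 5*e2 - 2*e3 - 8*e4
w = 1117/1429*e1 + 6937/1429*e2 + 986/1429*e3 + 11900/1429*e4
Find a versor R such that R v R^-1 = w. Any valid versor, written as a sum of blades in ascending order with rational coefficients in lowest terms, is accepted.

A norm check does it: q(v) = q(w) = -94, hence R = v + w = -312/1429*e1 - 208/1429*e2 - 1872/1429*e3 + 468/1429*e4 realises the map — parallel part kept, (v - w)/2 negated, v carried to w.
Answer: -312/1429*e1 - 208/1429*e2 - 1872/1429*e3 + 468/1429*e4


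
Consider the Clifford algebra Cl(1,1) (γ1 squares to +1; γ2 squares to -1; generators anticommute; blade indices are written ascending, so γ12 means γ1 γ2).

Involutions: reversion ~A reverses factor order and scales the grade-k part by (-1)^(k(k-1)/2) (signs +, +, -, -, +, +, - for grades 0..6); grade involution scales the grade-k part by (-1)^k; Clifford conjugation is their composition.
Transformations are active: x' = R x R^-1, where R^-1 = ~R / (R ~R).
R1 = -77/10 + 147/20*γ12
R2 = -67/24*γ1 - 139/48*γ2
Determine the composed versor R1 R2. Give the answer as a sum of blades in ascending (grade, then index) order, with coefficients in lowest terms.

Distribute over the terms of R1 (each basis-blade product reordered to ascending indices, repeated generators contracted through their squares):
(-77/10) R2 = 5159/240*γ1 + 10703/480*γ2
(147/20*γ12) R2 = 6811/320*γ1 + 3283/160*γ2
Summing the partial products and collecting blades:
Answer: 41069/960*γ1 + 2569/60*γ2


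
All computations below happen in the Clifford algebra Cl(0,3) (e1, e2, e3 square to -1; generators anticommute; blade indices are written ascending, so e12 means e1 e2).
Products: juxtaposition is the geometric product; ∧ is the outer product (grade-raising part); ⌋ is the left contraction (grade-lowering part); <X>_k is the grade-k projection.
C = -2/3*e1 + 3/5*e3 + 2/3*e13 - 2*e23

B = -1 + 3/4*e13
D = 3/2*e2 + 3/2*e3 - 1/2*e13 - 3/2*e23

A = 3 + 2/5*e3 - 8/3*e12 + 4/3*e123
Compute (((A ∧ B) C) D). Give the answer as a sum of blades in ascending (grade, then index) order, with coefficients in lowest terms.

step 1: -3 - 2/5*e3 + 8/3*e12 + 9/4*e13 - 4/3*e123
step 2: -63/50 - 137/60*e1 - 28/15*e2 - 33/10*e3 - 37/10*e12 + 46/15*e13 + 62/9*e23 + 8/5*e123
step 3: 1177/60 + 5*e1 - 1211/150*e2 + 2701/600*e3 - 2513/360*e12 - 1189/200*e13 + 589/100*e23 - 919/120*e123
Answer: 1177/60 + 5*e1 - 1211/150*e2 + 2701/600*e3 - 2513/360*e12 - 1189/200*e13 + 589/100*e23 - 919/120*e123


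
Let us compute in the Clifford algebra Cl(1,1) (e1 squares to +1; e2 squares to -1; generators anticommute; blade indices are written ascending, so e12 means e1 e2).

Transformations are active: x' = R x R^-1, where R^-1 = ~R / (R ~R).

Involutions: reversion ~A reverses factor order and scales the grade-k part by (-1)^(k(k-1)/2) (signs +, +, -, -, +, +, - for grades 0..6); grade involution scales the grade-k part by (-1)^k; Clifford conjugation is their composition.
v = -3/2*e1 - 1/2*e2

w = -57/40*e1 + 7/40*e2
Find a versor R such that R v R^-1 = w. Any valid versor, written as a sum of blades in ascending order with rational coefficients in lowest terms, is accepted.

The midline construction: v and w both square to 2, so reflecting in their sum -117/40*e1 - 13/40*e2 exchanges them.
Answer: -117/40*e1 - 13/40*e2


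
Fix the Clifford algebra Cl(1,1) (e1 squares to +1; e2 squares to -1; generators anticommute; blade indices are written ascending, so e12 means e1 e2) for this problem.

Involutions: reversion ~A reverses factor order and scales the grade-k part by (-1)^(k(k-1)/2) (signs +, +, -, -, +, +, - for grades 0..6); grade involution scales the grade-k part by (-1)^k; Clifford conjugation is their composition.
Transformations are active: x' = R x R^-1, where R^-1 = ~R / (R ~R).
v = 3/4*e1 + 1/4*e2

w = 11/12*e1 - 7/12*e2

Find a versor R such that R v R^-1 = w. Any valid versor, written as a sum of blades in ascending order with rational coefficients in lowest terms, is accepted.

Here q(v) = q(w) = 1/2; the classical choice R = v + w = 5/3*e1 - 1/3*e2 then realises v -> w under the sandwich.
Answer: 5/3*e1 - 1/3*e2


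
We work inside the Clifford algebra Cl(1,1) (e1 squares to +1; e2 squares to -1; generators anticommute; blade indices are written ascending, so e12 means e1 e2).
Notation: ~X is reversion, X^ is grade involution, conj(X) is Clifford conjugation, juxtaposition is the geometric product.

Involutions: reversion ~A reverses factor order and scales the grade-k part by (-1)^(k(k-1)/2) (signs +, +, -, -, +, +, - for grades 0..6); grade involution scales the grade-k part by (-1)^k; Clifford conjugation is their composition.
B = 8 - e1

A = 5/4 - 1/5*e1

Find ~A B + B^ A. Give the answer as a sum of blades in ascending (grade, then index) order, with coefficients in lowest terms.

first term: 51/5 - 57/20*e1
second term: 49/5 - 7/20*e1
Answer: 20 - 16/5*e1


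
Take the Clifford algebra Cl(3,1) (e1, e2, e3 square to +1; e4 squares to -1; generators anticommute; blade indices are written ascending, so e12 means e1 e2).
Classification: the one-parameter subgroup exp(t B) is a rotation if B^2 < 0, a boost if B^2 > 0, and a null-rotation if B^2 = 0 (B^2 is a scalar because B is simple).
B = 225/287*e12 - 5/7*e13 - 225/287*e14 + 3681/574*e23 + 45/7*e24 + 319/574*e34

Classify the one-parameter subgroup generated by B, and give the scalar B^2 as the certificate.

B^2 term by term: the squares give (225/287)^2*(e12)^2 + (-5/7)^2*(e13)^2 + (-225/287)^2*(e14)^2 + (3681/574)^2*(e23)^2 + (45/7)^2*(e24)^2 + (319/574)^2*(e34)^2 = 50625/82369*(-1) + 25/49*(-1) + 50625/82369*(+1) + 13549761/329476*(-1) + 2025/49*(+1) + 101761/329476*(+1) = 0 (each basis 2-blade squares to minus the product of its generators' squares); cross terms between blades sharing an index anticommute and cancel; the commuting (index-disjoint) pairs give grade-4 terms 2*c*c'*(blade product), which cancel blade by blade — e1234: 71775/82369 + 450/49 - 828225/82369 = 0 — confirming B is simple. So B^2 = 0.
Answer: null-rotation, certificate B^2 = 0. Certificate logic: 0 is a conjugation-invariant scalar, so its sign fixes rotation versus boost versus null-rotation outright.


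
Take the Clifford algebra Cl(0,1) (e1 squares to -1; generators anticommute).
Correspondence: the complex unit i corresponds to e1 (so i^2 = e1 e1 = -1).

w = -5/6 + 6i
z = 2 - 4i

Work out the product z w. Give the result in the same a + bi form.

In blades: z = 2 - 4*e1, w = -5/6 + 6*e1.
Distribute z over w term by term (generator squares from the signature, products reordered to ascending indices): (2)*w = -5/3 + 12*e1; (-4*e1)*w = 24 + 10/3*e1.
Sum: 67/3 + 46/3*e1; translating back through the correspondence:
Answer: 67/3 + 46/3*i


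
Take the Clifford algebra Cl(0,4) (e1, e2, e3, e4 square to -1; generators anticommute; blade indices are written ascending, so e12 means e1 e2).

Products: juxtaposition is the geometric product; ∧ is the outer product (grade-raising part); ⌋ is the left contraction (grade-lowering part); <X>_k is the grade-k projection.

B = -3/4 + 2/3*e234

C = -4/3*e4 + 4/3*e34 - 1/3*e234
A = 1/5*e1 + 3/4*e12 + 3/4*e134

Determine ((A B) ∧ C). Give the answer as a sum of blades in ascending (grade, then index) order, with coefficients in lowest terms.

step 1: -3/20*e1 - 17/16*e12 - 17/16*e134 + 2/15*e1234
step 2: 1/5*e14 + 17/12*e124 - 1/5*e134 - 41/30*e1234
Answer: 1/5*e14 + 17/12*e124 - 1/5*e134 - 41/30*e1234


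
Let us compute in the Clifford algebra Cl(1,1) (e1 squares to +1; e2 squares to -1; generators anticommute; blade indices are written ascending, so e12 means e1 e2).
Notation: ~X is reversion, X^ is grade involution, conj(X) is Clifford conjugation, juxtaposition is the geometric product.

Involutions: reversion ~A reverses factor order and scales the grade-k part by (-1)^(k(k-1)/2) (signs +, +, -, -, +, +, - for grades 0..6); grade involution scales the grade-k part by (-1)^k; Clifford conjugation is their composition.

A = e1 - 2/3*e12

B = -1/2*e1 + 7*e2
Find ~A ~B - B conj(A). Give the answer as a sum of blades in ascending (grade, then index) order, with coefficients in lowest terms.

first term: -1/2 - 14/3*e1 + 1/3*e2 + 7*e12
second term: 1/2 + 14/3*e1 - 1/3*e2 + 7*e12
Answer: -1 - 28/3*e1 + 2/3*e2


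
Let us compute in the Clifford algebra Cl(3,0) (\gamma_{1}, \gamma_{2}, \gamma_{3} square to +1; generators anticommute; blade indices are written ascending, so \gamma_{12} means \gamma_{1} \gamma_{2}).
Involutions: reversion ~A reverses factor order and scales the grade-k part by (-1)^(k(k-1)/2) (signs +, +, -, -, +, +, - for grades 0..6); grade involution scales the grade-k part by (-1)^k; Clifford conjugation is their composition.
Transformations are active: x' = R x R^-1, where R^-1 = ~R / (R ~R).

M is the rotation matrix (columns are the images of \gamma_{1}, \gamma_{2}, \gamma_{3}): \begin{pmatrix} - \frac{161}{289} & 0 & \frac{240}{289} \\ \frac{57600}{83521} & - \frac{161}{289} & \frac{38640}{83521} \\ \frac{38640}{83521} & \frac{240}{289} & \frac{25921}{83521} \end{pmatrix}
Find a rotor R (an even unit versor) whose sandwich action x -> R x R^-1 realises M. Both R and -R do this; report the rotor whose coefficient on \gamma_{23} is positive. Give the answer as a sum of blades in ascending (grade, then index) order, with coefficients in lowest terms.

Method: write R = a + b12*\gamma_{12} + b13*\gamma_{13} + b23*\gamma_{23} with a^2 + b12^2 + b13^2 + b23^2 = 1 (so R^-1 = ~R). Expanding the columns R e_j ~R gives tr M = 4a^2 - 1 and, from the antisymmetric part, M21 - M12 = -4a*b12, M13 - M31 = 4a*b13, M32 - M23 = -4a*b23.
Here tr M = -\frac{67137}{83521}, so a^2 = (1 + tr M)/4 = \frac{4096}{83521} and a = ±\frac{64}{289}. Taking a = \frac{64}{289}: M21 - M12 = \frac{57600}{83521}, M13 - M31 = \frac{30720}{83521}, M32 - M23 = \frac{30720}{83521}, giving b12 = -\frac{225}{289}, b13 = \frac{120}{289}, b23 = -\frac{120}{289}, i.e. R = \frac{64}{289} - \frac{225}{289} \gamma_{12} + \frac{120}{289} \gamma_{13} - \frac{120}{289} \gamma_{23}.
Its \gamma_{23} coefficient is negative, so report the other preimage -R.
Answer: -\frac{64}{289} + \frac{225}{289} \gamma_{12} - \frac{120}{289} \gamma_{13} + \frac{120}{289} \gamma_{23}. Key observation: the double cover Spin(3) -> SO(3) sends R and -R to the same matrix (trace -\frac{67137}{83521} here), so the stated sign of the \gamma_{23} coefficient is what selects one sheet.


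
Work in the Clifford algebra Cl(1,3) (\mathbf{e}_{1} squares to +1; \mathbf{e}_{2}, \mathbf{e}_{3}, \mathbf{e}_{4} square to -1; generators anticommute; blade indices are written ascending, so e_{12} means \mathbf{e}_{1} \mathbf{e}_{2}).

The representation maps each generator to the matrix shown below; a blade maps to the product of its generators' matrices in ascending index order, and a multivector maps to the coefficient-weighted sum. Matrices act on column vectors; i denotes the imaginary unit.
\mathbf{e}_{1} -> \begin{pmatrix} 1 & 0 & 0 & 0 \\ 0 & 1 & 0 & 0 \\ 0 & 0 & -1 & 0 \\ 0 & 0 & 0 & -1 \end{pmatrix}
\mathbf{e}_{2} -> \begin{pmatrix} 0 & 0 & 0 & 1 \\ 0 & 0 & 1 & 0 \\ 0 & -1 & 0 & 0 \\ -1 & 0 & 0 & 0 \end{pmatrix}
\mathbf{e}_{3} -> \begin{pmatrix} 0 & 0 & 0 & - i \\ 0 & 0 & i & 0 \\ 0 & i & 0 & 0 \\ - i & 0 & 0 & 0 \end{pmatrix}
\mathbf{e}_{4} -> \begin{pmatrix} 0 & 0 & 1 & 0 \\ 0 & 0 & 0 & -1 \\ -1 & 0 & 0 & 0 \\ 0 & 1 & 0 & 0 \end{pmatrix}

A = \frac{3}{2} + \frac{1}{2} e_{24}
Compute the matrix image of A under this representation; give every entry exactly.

Bivector images (products of the table entries): rho(e_{24}) = rho(\mathbf{e}_{2})rho(\mathbf{e}_{4}) = \begin{pmatrix} 0 & 1 & 0 & 0 \\ -1 & 0 & 0 & 0 \\ 0 & 0 & 0 & 1 \\ 0 & 0 & -1 & 0 \end{pmatrix}.
M = (\frac{3}{2})*1 + (\frac{1}{2})*rho(e_{24}), summed entrywise (1 is the identity matrix):
Answer: \begin{pmatrix} \frac{3}{2} & \frac{1}{2} & 0 & 0 \\ - \frac{1}{2} & \frac{3}{2} & 0 & 0 \\ 0 & 0 & \frac{3}{2} & \frac{1}{2} \\ 0 & 0 & - \frac{1}{2} & \frac{3}{2} \end{pmatrix}


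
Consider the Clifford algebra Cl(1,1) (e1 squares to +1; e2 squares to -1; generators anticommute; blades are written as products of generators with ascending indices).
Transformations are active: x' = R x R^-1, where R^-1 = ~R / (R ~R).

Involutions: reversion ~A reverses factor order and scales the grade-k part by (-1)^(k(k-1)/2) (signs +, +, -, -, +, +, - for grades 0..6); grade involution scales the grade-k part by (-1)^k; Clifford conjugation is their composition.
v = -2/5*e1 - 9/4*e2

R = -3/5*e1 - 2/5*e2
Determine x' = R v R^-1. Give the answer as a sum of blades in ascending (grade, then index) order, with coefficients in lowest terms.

~R = -3/5*e1 - 2/5*e2, and R ~R = 1/5, so R^-1 = ~R / (1/5).
R v = -33/50 + 119/100*e1 e2
Answer: 109/25*e1 + 489/100*e2


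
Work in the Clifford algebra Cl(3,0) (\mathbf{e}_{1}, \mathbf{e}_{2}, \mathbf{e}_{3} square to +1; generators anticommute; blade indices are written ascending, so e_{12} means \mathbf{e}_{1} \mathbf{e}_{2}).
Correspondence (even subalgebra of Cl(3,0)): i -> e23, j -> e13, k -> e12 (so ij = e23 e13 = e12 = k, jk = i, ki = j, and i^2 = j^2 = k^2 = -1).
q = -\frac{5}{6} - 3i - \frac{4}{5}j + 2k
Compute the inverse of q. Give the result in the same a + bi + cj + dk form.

In blades: q = -\frac{5}{6} + 2 e_{12} - \frac{4}{5} e_{13} - 3 e_{23}.
With qbar = -\frac{5}{6} - 2 e_{12} + \frac{4}{5} e_{13} + 3 e_{23} (scalar fixed, mapped units negated), q qbar = \frac{12901}{900} (the sum of squared coefficients), so q^-1 = qbar / (\frac{12901}{900}) = -\frac{750}{12901} - \frac{1800}{12901} e_{12} + \frac{720}{12901} e_{13} + \frac{2700}{12901} e_{23}; translating back:
Answer: -\frac{750}{12901} + \frac{2700}{12901}i + \frac{720}{12901}j - \frac{1800}{12901}k


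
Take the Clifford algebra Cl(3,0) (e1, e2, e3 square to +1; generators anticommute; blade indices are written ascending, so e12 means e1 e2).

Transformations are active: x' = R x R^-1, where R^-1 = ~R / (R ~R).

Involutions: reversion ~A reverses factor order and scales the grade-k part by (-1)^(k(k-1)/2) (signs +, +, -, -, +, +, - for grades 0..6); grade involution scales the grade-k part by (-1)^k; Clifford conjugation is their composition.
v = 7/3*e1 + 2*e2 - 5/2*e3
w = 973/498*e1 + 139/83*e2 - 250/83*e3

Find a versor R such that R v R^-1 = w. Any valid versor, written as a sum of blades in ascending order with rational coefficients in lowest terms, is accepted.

Reasoning: v^2 = w^2 = 565/36 since conjugation preserves the quadratic form; R = v + w = 2135/498*e1 + 305/83*e2 - 915/166*e3 is then valid when invertible, keeping its own part and reversing (v - w)/2.
Answer: 2135/498*e1 + 305/83*e2 - 915/166*e3


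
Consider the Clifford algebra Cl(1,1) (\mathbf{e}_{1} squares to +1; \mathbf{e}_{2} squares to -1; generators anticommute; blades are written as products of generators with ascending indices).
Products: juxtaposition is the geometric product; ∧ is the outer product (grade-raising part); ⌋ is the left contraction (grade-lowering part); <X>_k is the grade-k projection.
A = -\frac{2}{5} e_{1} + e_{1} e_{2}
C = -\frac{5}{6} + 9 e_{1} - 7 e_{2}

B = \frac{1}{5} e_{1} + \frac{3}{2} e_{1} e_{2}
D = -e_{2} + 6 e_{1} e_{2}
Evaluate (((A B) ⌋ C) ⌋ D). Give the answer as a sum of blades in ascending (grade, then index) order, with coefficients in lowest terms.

step 1: \frac{71}{50} - \frac{4}{5} e_{2}
step 2: -\frac{407}{60} + \frac{639}{50} e_{1} - \frac{497}{50} e_{2}
step 3: -\frac{497}{50} - \frac{1491}{25} e_{1} + \frac{25039}{300} e_{2} - \frac{407}{10} e_{1} e_{2}
Answer: -\frac{497}{50} - \frac{1491}{25} e_{1} + \frac{25039}{300} e_{2} - \frac{407}{10} e_{1} e_{2}


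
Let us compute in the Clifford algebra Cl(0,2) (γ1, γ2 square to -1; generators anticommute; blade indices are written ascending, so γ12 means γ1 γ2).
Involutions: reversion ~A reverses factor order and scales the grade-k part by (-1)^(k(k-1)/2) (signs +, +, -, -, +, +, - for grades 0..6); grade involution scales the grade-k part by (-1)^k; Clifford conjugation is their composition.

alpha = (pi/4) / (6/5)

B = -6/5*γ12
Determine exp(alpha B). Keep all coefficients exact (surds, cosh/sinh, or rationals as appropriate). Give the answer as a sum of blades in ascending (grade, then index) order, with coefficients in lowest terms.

B^2 = (-6/5)^2*(γ12)^2 = 36/25*(-1) = -36/25 (a basis 2-blade squares to minus the product of its generators' squares).
B^2 = -36/25 — circular case — the even/odd split gives cos and sin: l = 6/5, alpha*l = pi/4, so exp(alpha B) = cos(pi/4) + (sin(pi/4)/(6/5))*B = sqrt(2)/2 + (5*sqrt(2)/12)*B.
Answer: sqrt(2)/2 - sqrt(2)/2*γ12


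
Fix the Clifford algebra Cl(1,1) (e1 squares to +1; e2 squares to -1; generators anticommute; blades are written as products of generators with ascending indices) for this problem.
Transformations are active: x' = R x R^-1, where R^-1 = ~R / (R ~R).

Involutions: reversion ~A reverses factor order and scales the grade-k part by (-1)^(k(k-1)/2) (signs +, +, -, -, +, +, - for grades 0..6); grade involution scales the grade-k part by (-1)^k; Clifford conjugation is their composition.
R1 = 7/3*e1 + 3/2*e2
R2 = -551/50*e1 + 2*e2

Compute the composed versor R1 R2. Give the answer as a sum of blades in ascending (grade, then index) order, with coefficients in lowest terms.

Distribute over the terms of R1 (each basis-blade product reordered to ascending indices, repeated generators contracted through their squares):
(7/3*e1) R2 = -3857/150 + 14/3*e1 e2
(3/2*e2) R2 = -3 + 1653/100*e1 e2
Summing the partial products and collecting blades:
Answer: -4307/150 + 6359/300*e1 e2


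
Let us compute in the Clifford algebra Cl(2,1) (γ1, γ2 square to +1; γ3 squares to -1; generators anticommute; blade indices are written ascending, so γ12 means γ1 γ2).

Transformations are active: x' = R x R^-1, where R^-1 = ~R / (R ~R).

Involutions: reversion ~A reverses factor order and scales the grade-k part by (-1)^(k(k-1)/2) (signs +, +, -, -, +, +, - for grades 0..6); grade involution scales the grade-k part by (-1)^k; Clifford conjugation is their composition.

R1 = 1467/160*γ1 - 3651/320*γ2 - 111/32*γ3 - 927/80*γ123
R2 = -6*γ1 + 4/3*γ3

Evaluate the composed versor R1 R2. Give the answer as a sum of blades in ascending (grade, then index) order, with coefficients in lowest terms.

Distribute over the terms of R2 (each basis-blade product reordered to ascending indices, repeated generators contracted through their squares):
R1 (-6*γ1) = -4401/80 - 10953/160*γ12 - 333/16*γ13 + 2781/40*γ23
R1 (4/3*γ3) = 37/8 + 309/20*γ12 + 489/40*γ13 - 1217/80*γ23
Summing the partial products and collecting blades:
Answer: -4031/80 - 8481/160*γ12 - 687/80*γ13 + 869/16*γ23


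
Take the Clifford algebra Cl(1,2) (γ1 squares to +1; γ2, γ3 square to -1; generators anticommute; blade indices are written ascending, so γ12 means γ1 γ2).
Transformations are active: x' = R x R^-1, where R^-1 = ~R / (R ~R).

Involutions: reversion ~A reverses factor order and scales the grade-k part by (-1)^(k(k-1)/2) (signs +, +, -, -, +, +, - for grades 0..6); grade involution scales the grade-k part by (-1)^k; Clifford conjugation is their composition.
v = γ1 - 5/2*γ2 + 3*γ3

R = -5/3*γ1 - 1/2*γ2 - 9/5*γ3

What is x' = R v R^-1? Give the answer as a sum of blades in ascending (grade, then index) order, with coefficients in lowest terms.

~R = -5/3*γ1 - 1/2*γ2 - 9/5*γ3, and R ~R = -641/900, so R^-1 = ~R / (-641/900).
R v = 149/60 + 14/3*γ12 - 16/5*γ13 - 6*γ23
Answer: 6809/641*γ1 + 7675/1282*γ2 + 6123/641*γ3


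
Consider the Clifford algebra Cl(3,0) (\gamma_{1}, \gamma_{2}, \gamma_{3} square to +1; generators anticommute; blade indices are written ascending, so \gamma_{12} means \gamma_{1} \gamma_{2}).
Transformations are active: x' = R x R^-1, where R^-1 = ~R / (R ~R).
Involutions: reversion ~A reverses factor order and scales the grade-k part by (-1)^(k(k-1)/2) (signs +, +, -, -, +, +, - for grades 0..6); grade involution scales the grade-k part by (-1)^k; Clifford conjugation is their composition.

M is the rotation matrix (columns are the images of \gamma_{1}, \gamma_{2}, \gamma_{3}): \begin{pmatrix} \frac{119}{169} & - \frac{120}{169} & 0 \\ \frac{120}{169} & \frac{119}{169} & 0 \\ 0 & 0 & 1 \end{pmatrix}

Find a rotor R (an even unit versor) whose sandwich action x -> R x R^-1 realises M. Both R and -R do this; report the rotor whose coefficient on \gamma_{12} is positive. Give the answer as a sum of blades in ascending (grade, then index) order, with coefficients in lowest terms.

Method: write R = a + b12*\gamma_{12} + b13*\gamma_{13} + b23*\gamma_{23} with a^2 + b12^2 + b13^2 + b23^2 = 1 (so R^-1 = ~R). Expanding the columns R e_j ~R gives tr M = 4a^2 - 1 and, from the antisymmetric part, M21 - M12 = -4a*b12, M13 - M31 = 4a*b13, M32 - M23 = -4a*b23.
Here tr M = \frac{407}{169}, so a^2 = (1 + tr M)/4 = \frac{144}{169} and a = ±\frac{12}{13}. Taking a = \frac{12}{13}: M21 - M12 = \frac{240}{169}, M13 - M31 = 0, M32 - M23 = 0, giving b12 = -\frac{5}{13}, b13 = 0, b23 = 0, i.e. R = \frac{12}{13} - \frac{5}{13} \gamma_{12}.
Its \gamma_{12} coefficient is negative, so report the other preimage -R.
Answer: -\frac{12}{13} + \frac{5}{13} \gamma_{12}. Recall the cover is two-to-one: with M of trace \frac{407}{169}, both preimages act alike, and the stated \gamma_{12} sign chooses the sheet.


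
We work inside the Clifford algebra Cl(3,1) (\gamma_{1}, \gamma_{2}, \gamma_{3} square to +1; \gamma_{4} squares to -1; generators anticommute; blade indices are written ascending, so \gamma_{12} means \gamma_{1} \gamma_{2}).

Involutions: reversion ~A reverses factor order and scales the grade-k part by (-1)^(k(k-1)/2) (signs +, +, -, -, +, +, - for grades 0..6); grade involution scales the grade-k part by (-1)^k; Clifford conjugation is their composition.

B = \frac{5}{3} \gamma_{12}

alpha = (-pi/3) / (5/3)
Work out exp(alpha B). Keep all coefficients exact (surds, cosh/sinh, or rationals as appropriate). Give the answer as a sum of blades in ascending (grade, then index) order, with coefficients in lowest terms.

B^2 = (\frac{5}{3})^2*(\gamma_{12})^2 = \frac{25}{9}*(-1) = -\frac{25}{9} (a basis 2-blade squares to minus the product of its generators' squares).
B^2 = -\frac{25}{9} — circular case — the even/odd split gives cos and sin: l = \frac{5}{3}, alpha*l = - \frac{\pi}{3}, so exp(alpha B) = cos(- \frac{\pi}{3}) + (sin(- \frac{\pi}{3})/(\frac{5}{3}))*B = \frac{1}{2} + (- \frac{3 \sqrt{3}}{10})*B.
Answer: \frac{1}{2} - \frac{\sqrt{3}}{2} \gamma_{12}


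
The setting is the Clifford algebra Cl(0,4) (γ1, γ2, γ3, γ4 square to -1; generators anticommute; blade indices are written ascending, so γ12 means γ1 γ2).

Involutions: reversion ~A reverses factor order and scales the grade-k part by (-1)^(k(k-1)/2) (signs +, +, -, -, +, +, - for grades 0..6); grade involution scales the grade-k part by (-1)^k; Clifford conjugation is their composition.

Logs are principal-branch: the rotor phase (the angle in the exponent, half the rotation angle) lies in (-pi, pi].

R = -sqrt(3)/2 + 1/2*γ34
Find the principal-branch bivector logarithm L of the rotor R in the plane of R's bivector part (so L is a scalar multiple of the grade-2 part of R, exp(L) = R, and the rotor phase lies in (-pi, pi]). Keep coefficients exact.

The scalar part of R is -sqrt(3)/2, which fixes the principal-branch rotor phase; the unit plane is then the bivector part divided by the sine of that phase, and L is that plane scaled by the phase.
Concretely: cos(phase) = -sqrt(3)/2 gives phase = ±5*pi/6, and since phase/sin(phase) is even the sign is immaterial: L = (phase/sin(phase)) * <R>_2 = (5*pi/3) * <R>_2.
Answer: 5*pi/6*γ34
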